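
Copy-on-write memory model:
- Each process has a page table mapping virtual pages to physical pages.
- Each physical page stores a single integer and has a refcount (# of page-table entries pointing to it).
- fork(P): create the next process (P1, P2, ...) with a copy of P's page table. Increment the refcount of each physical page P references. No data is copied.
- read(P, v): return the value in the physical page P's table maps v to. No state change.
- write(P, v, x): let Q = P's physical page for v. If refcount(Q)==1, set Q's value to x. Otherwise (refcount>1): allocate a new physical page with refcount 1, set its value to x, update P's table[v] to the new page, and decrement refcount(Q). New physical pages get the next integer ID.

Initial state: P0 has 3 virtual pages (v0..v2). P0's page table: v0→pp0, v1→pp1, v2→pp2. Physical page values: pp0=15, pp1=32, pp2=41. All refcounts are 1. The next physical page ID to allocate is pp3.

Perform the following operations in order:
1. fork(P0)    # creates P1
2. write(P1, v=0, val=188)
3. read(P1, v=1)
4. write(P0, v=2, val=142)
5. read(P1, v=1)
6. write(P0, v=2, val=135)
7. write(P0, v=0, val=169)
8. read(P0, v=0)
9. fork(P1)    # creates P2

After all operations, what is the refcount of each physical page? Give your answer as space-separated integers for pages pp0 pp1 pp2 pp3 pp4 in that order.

Answer: 1 3 2 2 1

Derivation:
Op 1: fork(P0) -> P1. 3 ppages; refcounts: pp0:2 pp1:2 pp2:2
Op 2: write(P1, v0, 188). refcount(pp0)=2>1 -> COPY to pp3. 4 ppages; refcounts: pp0:1 pp1:2 pp2:2 pp3:1
Op 3: read(P1, v1) -> 32. No state change.
Op 4: write(P0, v2, 142). refcount(pp2)=2>1 -> COPY to pp4. 5 ppages; refcounts: pp0:1 pp1:2 pp2:1 pp3:1 pp4:1
Op 5: read(P1, v1) -> 32. No state change.
Op 6: write(P0, v2, 135). refcount(pp4)=1 -> write in place. 5 ppages; refcounts: pp0:1 pp1:2 pp2:1 pp3:1 pp4:1
Op 7: write(P0, v0, 169). refcount(pp0)=1 -> write in place. 5 ppages; refcounts: pp0:1 pp1:2 pp2:1 pp3:1 pp4:1
Op 8: read(P0, v0) -> 169. No state change.
Op 9: fork(P1) -> P2. 5 ppages; refcounts: pp0:1 pp1:3 pp2:2 pp3:2 pp4:1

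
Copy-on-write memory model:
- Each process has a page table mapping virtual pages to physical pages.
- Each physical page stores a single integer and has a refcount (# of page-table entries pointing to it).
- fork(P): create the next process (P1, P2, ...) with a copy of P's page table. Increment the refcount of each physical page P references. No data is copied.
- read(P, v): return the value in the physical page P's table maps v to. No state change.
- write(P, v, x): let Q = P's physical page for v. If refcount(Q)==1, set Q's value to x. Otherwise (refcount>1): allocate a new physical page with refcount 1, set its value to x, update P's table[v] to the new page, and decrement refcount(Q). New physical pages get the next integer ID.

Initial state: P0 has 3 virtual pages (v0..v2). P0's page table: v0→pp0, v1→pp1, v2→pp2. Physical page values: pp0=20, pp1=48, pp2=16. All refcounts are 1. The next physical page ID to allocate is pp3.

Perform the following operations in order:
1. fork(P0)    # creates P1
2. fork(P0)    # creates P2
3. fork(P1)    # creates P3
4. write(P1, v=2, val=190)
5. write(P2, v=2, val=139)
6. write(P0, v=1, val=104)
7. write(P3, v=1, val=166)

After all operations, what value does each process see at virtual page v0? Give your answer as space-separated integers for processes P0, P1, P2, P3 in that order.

Answer: 20 20 20 20

Derivation:
Op 1: fork(P0) -> P1. 3 ppages; refcounts: pp0:2 pp1:2 pp2:2
Op 2: fork(P0) -> P2. 3 ppages; refcounts: pp0:3 pp1:3 pp2:3
Op 3: fork(P1) -> P3. 3 ppages; refcounts: pp0:4 pp1:4 pp2:4
Op 4: write(P1, v2, 190). refcount(pp2)=4>1 -> COPY to pp3. 4 ppages; refcounts: pp0:4 pp1:4 pp2:3 pp3:1
Op 5: write(P2, v2, 139). refcount(pp2)=3>1 -> COPY to pp4. 5 ppages; refcounts: pp0:4 pp1:4 pp2:2 pp3:1 pp4:1
Op 6: write(P0, v1, 104). refcount(pp1)=4>1 -> COPY to pp5. 6 ppages; refcounts: pp0:4 pp1:3 pp2:2 pp3:1 pp4:1 pp5:1
Op 7: write(P3, v1, 166). refcount(pp1)=3>1 -> COPY to pp6. 7 ppages; refcounts: pp0:4 pp1:2 pp2:2 pp3:1 pp4:1 pp5:1 pp6:1
P0: v0 -> pp0 = 20
P1: v0 -> pp0 = 20
P2: v0 -> pp0 = 20
P3: v0 -> pp0 = 20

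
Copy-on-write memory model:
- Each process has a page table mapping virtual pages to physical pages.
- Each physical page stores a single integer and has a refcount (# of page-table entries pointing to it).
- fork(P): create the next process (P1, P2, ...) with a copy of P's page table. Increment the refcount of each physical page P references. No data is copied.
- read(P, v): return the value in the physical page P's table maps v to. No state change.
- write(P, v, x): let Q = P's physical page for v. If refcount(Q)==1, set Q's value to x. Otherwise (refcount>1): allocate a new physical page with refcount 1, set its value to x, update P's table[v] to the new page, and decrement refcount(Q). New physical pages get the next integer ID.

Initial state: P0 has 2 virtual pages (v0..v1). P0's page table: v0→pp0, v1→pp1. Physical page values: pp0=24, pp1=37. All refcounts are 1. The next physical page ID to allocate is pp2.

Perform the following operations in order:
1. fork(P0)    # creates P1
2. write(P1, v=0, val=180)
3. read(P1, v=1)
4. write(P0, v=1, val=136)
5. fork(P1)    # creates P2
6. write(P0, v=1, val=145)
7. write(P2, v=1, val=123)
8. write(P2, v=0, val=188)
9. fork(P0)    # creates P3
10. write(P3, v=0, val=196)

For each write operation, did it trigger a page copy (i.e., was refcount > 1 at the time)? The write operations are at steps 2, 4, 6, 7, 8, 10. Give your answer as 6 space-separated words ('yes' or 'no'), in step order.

Op 1: fork(P0) -> P1. 2 ppages; refcounts: pp0:2 pp1:2
Op 2: write(P1, v0, 180). refcount(pp0)=2>1 -> COPY to pp2. 3 ppages; refcounts: pp0:1 pp1:2 pp2:1
Op 3: read(P1, v1) -> 37. No state change.
Op 4: write(P0, v1, 136). refcount(pp1)=2>1 -> COPY to pp3. 4 ppages; refcounts: pp0:1 pp1:1 pp2:1 pp3:1
Op 5: fork(P1) -> P2. 4 ppages; refcounts: pp0:1 pp1:2 pp2:2 pp3:1
Op 6: write(P0, v1, 145). refcount(pp3)=1 -> write in place. 4 ppages; refcounts: pp0:1 pp1:2 pp2:2 pp3:1
Op 7: write(P2, v1, 123). refcount(pp1)=2>1 -> COPY to pp4. 5 ppages; refcounts: pp0:1 pp1:1 pp2:2 pp3:1 pp4:1
Op 8: write(P2, v0, 188). refcount(pp2)=2>1 -> COPY to pp5. 6 ppages; refcounts: pp0:1 pp1:1 pp2:1 pp3:1 pp4:1 pp5:1
Op 9: fork(P0) -> P3. 6 ppages; refcounts: pp0:2 pp1:1 pp2:1 pp3:2 pp4:1 pp5:1
Op 10: write(P3, v0, 196). refcount(pp0)=2>1 -> COPY to pp6. 7 ppages; refcounts: pp0:1 pp1:1 pp2:1 pp3:2 pp4:1 pp5:1 pp6:1

yes yes no yes yes yes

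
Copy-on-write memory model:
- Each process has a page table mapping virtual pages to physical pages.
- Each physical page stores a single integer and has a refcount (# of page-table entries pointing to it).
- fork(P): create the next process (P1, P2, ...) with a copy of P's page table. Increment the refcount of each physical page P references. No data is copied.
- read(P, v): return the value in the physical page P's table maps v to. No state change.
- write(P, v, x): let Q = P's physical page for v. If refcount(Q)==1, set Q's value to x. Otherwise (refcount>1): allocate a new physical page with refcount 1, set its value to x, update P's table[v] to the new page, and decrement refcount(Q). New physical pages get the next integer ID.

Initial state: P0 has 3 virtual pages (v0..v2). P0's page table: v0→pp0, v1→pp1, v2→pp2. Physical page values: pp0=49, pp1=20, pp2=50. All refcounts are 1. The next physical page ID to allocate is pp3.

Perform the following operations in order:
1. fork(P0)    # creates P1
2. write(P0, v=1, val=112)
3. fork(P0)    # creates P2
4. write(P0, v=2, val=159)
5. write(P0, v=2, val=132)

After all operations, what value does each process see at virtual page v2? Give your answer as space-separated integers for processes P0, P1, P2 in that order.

Op 1: fork(P0) -> P1. 3 ppages; refcounts: pp0:2 pp1:2 pp2:2
Op 2: write(P0, v1, 112). refcount(pp1)=2>1 -> COPY to pp3. 4 ppages; refcounts: pp0:2 pp1:1 pp2:2 pp3:1
Op 3: fork(P0) -> P2. 4 ppages; refcounts: pp0:3 pp1:1 pp2:3 pp3:2
Op 4: write(P0, v2, 159). refcount(pp2)=3>1 -> COPY to pp4. 5 ppages; refcounts: pp0:3 pp1:1 pp2:2 pp3:2 pp4:1
Op 5: write(P0, v2, 132). refcount(pp4)=1 -> write in place. 5 ppages; refcounts: pp0:3 pp1:1 pp2:2 pp3:2 pp4:1
P0: v2 -> pp4 = 132
P1: v2 -> pp2 = 50
P2: v2 -> pp2 = 50

Answer: 132 50 50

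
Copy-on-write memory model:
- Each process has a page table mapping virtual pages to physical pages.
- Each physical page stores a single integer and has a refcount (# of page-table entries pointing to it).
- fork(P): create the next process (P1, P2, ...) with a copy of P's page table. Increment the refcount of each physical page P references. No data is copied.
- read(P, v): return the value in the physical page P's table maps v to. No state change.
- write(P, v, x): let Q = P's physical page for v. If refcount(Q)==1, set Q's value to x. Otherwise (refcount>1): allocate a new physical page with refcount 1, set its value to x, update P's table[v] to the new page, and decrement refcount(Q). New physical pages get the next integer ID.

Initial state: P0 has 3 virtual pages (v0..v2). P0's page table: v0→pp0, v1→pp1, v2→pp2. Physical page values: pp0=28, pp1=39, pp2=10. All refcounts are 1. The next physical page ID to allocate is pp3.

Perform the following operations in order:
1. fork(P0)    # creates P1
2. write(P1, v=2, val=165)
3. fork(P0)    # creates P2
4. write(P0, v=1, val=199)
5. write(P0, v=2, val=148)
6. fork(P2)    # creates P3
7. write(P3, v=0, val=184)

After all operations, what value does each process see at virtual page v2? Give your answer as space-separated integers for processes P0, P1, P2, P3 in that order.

Answer: 148 165 10 10

Derivation:
Op 1: fork(P0) -> P1. 3 ppages; refcounts: pp0:2 pp1:2 pp2:2
Op 2: write(P1, v2, 165). refcount(pp2)=2>1 -> COPY to pp3. 4 ppages; refcounts: pp0:2 pp1:2 pp2:1 pp3:1
Op 3: fork(P0) -> P2. 4 ppages; refcounts: pp0:3 pp1:3 pp2:2 pp3:1
Op 4: write(P0, v1, 199). refcount(pp1)=3>1 -> COPY to pp4. 5 ppages; refcounts: pp0:3 pp1:2 pp2:2 pp3:1 pp4:1
Op 5: write(P0, v2, 148). refcount(pp2)=2>1 -> COPY to pp5. 6 ppages; refcounts: pp0:3 pp1:2 pp2:1 pp3:1 pp4:1 pp5:1
Op 6: fork(P2) -> P3. 6 ppages; refcounts: pp0:4 pp1:3 pp2:2 pp3:1 pp4:1 pp5:1
Op 7: write(P3, v0, 184). refcount(pp0)=4>1 -> COPY to pp6. 7 ppages; refcounts: pp0:3 pp1:3 pp2:2 pp3:1 pp4:1 pp5:1 pp6:1
P0: v2 -> pp5 = 148
P1: v2 -> pp3 = 165
P2: v2 -> pp2 = 10
P3: v2 -> pp2 = 10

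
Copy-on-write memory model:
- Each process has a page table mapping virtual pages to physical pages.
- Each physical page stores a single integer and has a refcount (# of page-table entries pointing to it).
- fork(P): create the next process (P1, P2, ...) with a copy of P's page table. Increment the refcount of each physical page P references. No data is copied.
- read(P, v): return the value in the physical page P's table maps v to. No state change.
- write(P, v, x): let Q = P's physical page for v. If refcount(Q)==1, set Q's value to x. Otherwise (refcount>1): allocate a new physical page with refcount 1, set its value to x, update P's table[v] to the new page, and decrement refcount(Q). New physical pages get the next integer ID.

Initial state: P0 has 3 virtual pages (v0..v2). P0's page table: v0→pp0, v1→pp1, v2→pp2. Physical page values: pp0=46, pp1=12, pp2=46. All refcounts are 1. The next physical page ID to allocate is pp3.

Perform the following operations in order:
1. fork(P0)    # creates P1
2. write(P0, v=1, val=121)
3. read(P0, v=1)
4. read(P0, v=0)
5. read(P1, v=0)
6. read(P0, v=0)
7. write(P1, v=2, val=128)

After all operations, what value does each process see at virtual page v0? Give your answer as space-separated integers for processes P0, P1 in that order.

Op 1: fork(P0) -> P1. 3 ppages; refcounts: pp0:2 pp1:2 pp2:2
Op 2: write(P0, v1, 121). refcount(pp1)=2>1 -> COPY to pp3. 4 ppages; refcounts: pp0:2 pp1:1 pp2:2 pp3:1
Op 3: read(P0, v1) -> 121. No state change.
Op 4: read(P0, v0) -> 46. No state change.
Op 5: read(P1, v0) -> 46. No state change.
Op 6: read(P0, v0) -> 46. No state change.
Op 7: write(P1, v2, 128). refcount(pp2)=2>1 -> COPY to pp4. 5 ppages; refcounts: pp0:2 pp1:1 pp2:1 pp3:1 pp4:1
P0: v0 -> pp0 = 46
P1: v0 -> pp0 = 46

Answer: 46 46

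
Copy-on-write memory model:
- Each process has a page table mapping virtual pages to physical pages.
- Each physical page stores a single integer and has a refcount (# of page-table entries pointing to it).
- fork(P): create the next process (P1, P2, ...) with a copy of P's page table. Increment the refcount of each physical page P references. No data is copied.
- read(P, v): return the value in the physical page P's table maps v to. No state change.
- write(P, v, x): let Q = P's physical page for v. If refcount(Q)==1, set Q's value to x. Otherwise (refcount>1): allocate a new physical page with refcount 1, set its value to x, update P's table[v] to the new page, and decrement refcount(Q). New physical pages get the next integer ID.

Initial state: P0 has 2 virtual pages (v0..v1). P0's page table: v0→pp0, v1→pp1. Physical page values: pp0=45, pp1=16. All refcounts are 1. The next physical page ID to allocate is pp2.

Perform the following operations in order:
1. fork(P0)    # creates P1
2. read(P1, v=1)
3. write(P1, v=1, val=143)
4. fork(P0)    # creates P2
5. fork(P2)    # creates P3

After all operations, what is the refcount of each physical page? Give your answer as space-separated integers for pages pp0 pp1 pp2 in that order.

Answer: 4 3 1

Derivation:
Op 1: fork(P0) -> P1. 2 ppages; refcounts: pp0:2 pp1:2
Op 2: read(P1, v1) -> 16. No state change.
Op 3: write(P1, v1, 143). refcount(pp1)=2>1 -> COPY to pp2. 3 ppages; refcounts: pp0:2 pp1:1 pp2:1
Op 4: fork(P0) -> P2. 3 ppages; refcounts: pp0:3 pp1:2 pp2:1
Op 5: fork(P2) -> P3. 3 ppages; refcounts: pp0:4 pp1:3 pp2:1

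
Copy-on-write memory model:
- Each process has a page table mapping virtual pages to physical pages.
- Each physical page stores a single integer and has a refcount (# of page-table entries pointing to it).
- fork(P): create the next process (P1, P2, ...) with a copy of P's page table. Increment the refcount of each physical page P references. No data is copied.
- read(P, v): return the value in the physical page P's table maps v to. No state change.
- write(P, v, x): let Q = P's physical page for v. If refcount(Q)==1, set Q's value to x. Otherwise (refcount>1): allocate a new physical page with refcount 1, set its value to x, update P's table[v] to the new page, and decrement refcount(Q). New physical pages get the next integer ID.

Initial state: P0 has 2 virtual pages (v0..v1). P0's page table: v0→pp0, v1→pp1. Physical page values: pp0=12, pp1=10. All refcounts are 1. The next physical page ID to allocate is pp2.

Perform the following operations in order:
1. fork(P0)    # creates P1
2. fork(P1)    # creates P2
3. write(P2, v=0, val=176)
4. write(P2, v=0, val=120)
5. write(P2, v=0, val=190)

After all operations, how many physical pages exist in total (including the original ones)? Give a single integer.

Answer: 3

Derivation:
Op 1: fork(P0) -> P1. 2 ppages; refcounts: pp0:2 pp1:2
Op 2: fork(P1) -> P2. 2 ppages; refcounts: pp0:3 pp1:3
Op 3: write(P2, v0, 176). refcount(pp0)=3>1 -> COPY to pp2. 3 ppages; refcounts: pp0:2 pp1:3 pp2:1
Op 4: write(P2, v0, 120). refcount(pp2)=1 -> write in place. 3 ppages; refcounts: pp0:2 pp1:3 pp2:1
Op 5: write(P2, v0, 190). refcount(pp2)=1 -> write in place. 3 ppages; refcounts: pp0:2 pp1:3 pp2:1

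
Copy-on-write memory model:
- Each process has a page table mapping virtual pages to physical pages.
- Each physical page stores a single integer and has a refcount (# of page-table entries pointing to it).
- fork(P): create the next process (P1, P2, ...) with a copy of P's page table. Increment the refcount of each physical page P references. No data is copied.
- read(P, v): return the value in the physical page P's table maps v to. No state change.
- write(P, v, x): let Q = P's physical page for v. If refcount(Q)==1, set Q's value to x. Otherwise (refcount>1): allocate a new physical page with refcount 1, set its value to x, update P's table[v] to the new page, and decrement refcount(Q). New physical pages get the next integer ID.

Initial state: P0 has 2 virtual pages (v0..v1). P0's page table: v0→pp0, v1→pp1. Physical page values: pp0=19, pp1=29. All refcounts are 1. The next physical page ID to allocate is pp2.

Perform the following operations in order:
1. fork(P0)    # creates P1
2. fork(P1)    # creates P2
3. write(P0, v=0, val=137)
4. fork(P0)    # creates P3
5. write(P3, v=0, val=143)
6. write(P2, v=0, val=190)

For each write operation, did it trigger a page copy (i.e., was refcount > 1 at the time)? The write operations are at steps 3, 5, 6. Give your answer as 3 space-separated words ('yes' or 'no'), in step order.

Op 1: fork(P0) -> P1. 2 ppages; refcounts: pp0:2 pp1:2
Op 2: fork(P1) -> P2. 2 ppages; refcounts: pp0:3 pp1:3
Op 3: write(P0, v0, 137). refcount(pp0)=3>1 -> COPY to pp2. 3 ppages; refcounts: pp0:2 pp1:3 pp2:1
Op 4: fork(P0) -> P3. 3 ppages; refcounts: pp0:2 pp1:4 pp2:2
Op 5: write(P3, v0, 143). refcount(pp2)=2>1 -> COPY to pp3. 4 ppages; refcounts: pp0:2 pp1:4 pp2:1 pp3:1
Op 6: write(P2, v0, 190). refcount(pp0)=2>1 -> COPY to pp4. 5 ppages; refcounts: pp0:1 pp1:4 pp2:1 pp3:1 pp4:1

yes yes yes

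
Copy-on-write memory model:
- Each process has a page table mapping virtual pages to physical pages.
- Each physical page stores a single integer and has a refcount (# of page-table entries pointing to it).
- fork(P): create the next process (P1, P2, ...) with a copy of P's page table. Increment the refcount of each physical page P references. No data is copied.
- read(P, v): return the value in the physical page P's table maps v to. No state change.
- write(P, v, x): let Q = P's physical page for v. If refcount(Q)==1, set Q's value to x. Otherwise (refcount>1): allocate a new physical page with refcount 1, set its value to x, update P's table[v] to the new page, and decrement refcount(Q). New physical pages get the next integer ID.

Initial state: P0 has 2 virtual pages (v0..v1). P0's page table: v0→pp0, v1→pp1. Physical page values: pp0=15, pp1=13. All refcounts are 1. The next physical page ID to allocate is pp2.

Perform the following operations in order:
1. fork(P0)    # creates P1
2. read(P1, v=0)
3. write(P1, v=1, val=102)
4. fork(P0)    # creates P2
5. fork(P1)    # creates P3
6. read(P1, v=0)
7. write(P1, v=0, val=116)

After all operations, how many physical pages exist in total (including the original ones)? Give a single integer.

Answer: 4

Derivation:
Op 1: fork(P0) -> P1. 2 ppages; refcounts: pp0:2 pp1:2
Op 2: read(P1, v0) -> 15. No state change.
Op 3: write(P1, v1, 102). refcount(pp1)=2>1 -> COPY to pp2. 3 ppages; refcounts: pp0:2 pp1:1 pp2:1
Op 4: fork(P0) -> P2. 3 ppages; refcounts: pp0:3 pp1:2 pp2:1
Op 5: fork(P1) -> P3. 3 ppages; refcounts: pp0:4 pp1:2 pp2:2
Op 6: read(P1, v0) -> 15. No state change.
Op 7: write(P1, v0, 116). refcount(pp0)=4>1 -> COPY to pp3. 4 ppages; refcounts: pp0:3 pp1:2 pp2:2 pp3:1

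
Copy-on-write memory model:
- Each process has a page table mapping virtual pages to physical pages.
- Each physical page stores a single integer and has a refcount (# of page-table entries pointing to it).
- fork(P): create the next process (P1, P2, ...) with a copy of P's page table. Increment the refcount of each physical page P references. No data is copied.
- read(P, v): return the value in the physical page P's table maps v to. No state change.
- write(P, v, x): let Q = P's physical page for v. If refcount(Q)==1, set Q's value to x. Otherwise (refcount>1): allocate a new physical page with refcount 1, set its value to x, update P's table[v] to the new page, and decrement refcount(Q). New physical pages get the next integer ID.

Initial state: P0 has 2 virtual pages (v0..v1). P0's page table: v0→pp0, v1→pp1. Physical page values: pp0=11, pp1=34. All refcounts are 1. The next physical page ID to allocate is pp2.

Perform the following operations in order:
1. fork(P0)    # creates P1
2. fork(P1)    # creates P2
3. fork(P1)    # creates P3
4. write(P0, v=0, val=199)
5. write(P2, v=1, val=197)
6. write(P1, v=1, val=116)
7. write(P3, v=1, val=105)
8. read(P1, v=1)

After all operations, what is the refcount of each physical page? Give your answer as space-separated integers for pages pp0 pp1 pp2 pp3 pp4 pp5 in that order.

Op 1: fork(P0) -> P1. 2 ppages; refcounts: pp0:2 pp1:2
Op 2: fork(P1) -> P2. 2 ppages; refcounts: pp0:3 pp1:3
Op 3: fork(P1) -> P3. 2 ppages; refcounts: pp0:4 pp1:4
Op 4: write(P0, v0, 199). refcount(pp0)=4>1 -> COPY to pp2. 3 ppages; refcounts: pp0:3 pp1:4 pp2:1
Op 5: write(P2, v1, 197). refcount(pp1)=4>1 -> COPY to pp3. 4 ppages; refcounts: pp0:3 pp1:3 pp2:1 pp3:1
Op 6: write(P1, v1, 116). refcount(pp1)=3>1 -> COPY to pp4. 5 ppages; refcounts: pp0:3 pp1:2 pp2:1 pp3:1 pp4:1
Op 7: write(P3, v1, 105). refcount(pp1)=2>1 -> COPY to pp5. 6 ppages; refcounts: pp0:3 pp1:1 pp2:1 pp3:1 pp4:1 pp5:1
Op 8: read(P1, v1) -> 116. No state change.

Answer: 3 1 1 1 1 1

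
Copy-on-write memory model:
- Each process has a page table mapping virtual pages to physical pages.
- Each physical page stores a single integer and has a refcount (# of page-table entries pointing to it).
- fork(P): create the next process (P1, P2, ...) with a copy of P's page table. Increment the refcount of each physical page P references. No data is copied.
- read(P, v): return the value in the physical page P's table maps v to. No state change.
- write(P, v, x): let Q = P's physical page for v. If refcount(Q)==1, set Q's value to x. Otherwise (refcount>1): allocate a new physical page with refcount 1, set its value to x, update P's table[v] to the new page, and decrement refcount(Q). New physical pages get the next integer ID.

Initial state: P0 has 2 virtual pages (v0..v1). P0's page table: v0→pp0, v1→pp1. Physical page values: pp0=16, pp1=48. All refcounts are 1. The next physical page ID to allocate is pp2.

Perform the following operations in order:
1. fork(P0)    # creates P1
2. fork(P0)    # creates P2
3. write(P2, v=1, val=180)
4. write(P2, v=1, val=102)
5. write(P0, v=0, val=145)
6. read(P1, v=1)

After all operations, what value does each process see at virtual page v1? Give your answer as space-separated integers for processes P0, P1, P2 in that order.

Answer: 48 48 102

Derivation:
Op 1: fork(P0) -> P1. 2 ppages; refcounts: pp0:2 pp1:2
Op 2: fork(P0) -> P2. 2 ppages; refcounts: pp0:3 pp1:3
Op 3: write(P2, v1, 180). refcount(pp1)=3>1 -> COPY to pp2. 3 ppages; refcounts: pp0:3 pp1:2 pp2:1
Op 4: write(P2, v1, 102). refcount(pp2)=1 -> write in place. 3 ppages; refcounts: pp0:3 pp1:2 pp2:1
Op 5: write(P0, v0, 145). refcount(pp0)=3>1 -> COPY to pp3. 4 ppages; refcounts: pp0:2 pp1:2 pp2:1 pp3:1
Op 6: read(P1, v1) -> 48. No state change.
P0: v1 -> pp1 = 48
P1: v1 -> pp1 = 48
P2: v1 -> pp2 = 102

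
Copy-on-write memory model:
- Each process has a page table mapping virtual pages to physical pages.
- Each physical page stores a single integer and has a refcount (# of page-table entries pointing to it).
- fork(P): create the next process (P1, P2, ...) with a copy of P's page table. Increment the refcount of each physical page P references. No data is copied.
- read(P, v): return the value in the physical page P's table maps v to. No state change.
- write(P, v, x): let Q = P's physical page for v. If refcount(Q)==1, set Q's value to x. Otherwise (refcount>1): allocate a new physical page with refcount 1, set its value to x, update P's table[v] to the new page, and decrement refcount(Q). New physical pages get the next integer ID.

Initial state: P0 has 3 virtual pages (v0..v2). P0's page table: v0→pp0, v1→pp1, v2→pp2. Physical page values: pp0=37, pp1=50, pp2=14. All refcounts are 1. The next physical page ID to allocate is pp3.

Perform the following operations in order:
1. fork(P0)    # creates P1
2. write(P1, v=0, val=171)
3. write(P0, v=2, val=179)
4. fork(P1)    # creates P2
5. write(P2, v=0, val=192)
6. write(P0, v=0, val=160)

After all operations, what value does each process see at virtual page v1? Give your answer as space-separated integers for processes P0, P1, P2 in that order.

Op 1: fork(P0) -> P1. 3 ppages; refcounts: pp0:2 pp1:2 pp2:2
Op 2: write(P1, v0, 171). refcount(pp0)=2>1 -> COPY to pp3. 4 ppages; refcounts: pp0:1 pp1:2 pp2:2 pp3:1
Op 3: write(P0, v2, 179). refcount(pp2)=2>1 -> COPY to pp4. 5 ppages; refcounts: pp0:1 pp1:2 pp2:1 pp3:1 pp4:1
Op 4: fork(P1) -> P2. 5 ppages; refcounts: pp0:1 pp1:3 pp2:2 pp3:2 pp4:1
Op 5: write(P2, v0, 192). refcount(pp3)=2>1 -> COPY to pp5. 6 ppages; refcounts: pp0:1 pp1:3 pp2:2 pp3:1 pp4:1 pp5:1
Op 6: write(P0, v0, 160). refcount(pp0)=1 -> write in place. 6 ppages; refcounts: pp0:1 pp1:3 pp2:2 pp3:1 pp4:1 pp5:1
P0: v1 -> pp1 = 50
P1: v1 -> pp1 = 50
P2: v1 -> pp1 = 50

Answer: 50 50 50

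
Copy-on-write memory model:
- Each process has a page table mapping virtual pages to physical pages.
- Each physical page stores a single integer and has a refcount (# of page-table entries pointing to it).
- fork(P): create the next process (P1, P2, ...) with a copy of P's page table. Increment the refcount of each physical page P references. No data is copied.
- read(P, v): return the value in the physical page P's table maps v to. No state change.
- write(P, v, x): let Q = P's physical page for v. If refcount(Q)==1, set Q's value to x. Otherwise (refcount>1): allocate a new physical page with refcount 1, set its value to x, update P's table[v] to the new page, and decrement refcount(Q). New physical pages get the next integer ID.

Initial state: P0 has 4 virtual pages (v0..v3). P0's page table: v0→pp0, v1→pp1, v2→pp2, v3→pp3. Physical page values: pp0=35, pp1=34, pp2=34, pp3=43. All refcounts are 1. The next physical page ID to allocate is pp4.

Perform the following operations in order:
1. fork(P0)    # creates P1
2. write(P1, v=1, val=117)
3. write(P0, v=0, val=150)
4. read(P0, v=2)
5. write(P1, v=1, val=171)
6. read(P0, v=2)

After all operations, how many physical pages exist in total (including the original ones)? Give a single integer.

Op 1: fork(P0) -> P1. 4 ppages; refcounts: pp0:2 pp1:2 pp2:2 pp3:2
Op 2: write(P1, v1, 117). refcount(pp1)=2>1 -> COPY to pp4. 5 ppages; refcounts: pp0:2 pp1:1 pp2:2 pp3:2 pp4:1
Op 3: write(P0, v0, 150). refcount(pp0)=2>1 -> COPY to pp5. 6 ppages; refcounts: pp0:1 pp1:1 pp2:2 pp3:2 pp4:1 pp5:1
Op 4: read(P0, v2) -> 34. No state change.
Op 5: write(P1, v1, 171). refcount(pp4)=1 -> write in place. 6 ppages; refcounts: pp0:1 pp1:1 pp2:2 pp3:2 pp4:1 pp5:1
Op 6: read(P0, v2) -> 34. No state change.

Answer: 6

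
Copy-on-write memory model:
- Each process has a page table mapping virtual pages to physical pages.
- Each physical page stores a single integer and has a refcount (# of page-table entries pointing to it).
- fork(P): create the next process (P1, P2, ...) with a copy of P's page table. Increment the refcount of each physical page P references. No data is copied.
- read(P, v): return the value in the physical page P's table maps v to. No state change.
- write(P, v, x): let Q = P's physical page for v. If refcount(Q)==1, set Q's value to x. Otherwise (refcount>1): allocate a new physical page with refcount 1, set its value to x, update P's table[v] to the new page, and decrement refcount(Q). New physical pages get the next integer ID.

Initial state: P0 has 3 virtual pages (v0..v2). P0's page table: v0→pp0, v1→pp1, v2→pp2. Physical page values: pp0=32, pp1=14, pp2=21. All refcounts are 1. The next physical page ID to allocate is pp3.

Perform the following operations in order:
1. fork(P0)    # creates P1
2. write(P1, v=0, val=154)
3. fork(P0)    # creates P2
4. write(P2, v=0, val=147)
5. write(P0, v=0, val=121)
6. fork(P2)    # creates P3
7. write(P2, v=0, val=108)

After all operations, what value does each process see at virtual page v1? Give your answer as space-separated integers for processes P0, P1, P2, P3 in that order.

Op 1: fork(P0) -> P1. 3 ppages; refcounts: pp0:2 pp1:2 pp2:2
Op 2: write(P1, v0, 154). refcount(pp0)=2>1 -> COPY to pp3. 4 ppages; refcounts: pp0:1 pp1:2 pp2:2 pp3:1
Op 3: fork(P0) -> P2. 4 ppages; refcounts: pp0:2 pp1:3 pp2:3 pp3:1
Op 4: write(P2, v0, 147). refcount(pp0)=2>1 -> COPY to pp4. 5 ppages; refcounts: pp0:1 pp1:3 pp2:3 pp3:1 pp4:1
Op 5: write(P0, v0, 121). refcount(pp0)=1 -> write in place. 5 ppages; refcounts: pp0:1 pp1:3 pp2:3 pp3:1 pp4:1
Op 6: fork(P2) -> P3. 5 ppages; refcounts: pp0:1 pp1:4 pp2:4 pp3:1 pp4:2
Op 7: write(P2, v0, 108). refcount(pp4)=2>1 -> COPY to pp5. 6 ppages; refcounts: pp0:1 pp1:4 pp2:4 pp3:1 pp4:1 pp5:1
P0: v1 -> pp1 = 14
P1: v1 -> pp1 = 14
P2: v1 -> pp1 = 14
P3: v1 -> pp1 = 14

Answer: 14 14 14 14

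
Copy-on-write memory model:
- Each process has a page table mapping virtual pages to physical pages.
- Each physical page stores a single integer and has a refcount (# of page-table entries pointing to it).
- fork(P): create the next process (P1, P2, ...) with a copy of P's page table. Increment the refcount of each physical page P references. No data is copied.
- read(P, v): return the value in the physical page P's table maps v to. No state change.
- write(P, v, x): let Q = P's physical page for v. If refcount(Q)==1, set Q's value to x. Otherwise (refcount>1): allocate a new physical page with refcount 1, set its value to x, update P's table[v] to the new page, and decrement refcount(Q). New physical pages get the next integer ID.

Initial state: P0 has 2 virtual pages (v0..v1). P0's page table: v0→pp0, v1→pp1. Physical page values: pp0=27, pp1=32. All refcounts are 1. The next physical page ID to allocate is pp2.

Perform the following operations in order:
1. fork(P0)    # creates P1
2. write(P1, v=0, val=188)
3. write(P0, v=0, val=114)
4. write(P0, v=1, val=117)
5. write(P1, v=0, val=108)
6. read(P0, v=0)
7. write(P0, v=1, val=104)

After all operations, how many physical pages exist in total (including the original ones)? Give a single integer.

Answer: 4

Derivation:
Op 1: fork(P0) -> P1. 2 ppages; refcounts: pp0:2 pp1:2
Op 2: write(P1, v0, 188). refcount(pp0)=2>1 -> COPY to pp2. 3 ppages; refcounts: pp0:1 pp1:2 pp2:1
Op 3: write(P0, v0, 114). refcount(pp0)=1 -> write in place. 3 ppages; refcounts: pp0:1 pp1:2 pp2:1
Op 4: write(P0, v1, 117). refcount(pp1)=2>1 -> COPY to pp3. 4 ppages; refcounts: pp0:1 pp1:1 pp2:1 pp3:1
Op 5: write(P1, v0, 108). refcount(pp2)=1 -> write in place. 4 ppages; refcounts: pp0:1 pp1:1 pp2:1 pp3:1
Op 6: read(P0, v0) -> 114. No state change.
Op 7: write(P0, v1, 104). refcount(pp3)=1 -> write in place. 4 ppages; refcounts: pp0:1 pp1:1 pp2:1 pp3:1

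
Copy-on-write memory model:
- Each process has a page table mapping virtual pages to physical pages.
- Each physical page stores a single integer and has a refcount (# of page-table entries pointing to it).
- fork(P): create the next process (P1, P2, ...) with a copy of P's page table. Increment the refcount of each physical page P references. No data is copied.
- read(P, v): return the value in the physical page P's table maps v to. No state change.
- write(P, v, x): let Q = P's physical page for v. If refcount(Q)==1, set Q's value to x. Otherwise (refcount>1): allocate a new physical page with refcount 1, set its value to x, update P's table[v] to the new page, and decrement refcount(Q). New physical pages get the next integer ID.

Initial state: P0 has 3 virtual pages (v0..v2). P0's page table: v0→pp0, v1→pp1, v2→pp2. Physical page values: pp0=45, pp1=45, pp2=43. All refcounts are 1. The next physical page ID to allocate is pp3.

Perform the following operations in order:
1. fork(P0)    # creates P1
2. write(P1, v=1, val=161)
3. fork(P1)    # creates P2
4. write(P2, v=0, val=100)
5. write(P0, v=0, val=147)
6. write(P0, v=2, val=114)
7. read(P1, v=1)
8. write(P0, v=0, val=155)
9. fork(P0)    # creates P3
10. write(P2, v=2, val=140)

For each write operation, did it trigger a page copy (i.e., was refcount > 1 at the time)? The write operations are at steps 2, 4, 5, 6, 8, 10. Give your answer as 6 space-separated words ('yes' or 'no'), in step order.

Op 1: fork(P0) -> P1. 3 ppages; refcounts: pp0:2 pp1:2 pp2:2
Op 2: write(P1, v1, 161). refcount(pp1)=2>1 -> COPY to pp3. 4 ppages; refcounts: pp0:2 pp1:1 pp2:2 pp3:1
Op 3: fork(P1) -> P2. 4 ppages; refcounts: pp0:3 pp1:1 pp2:3 pp3:2
Op 4: write(P2, v0, 100). refcount(pp0)=3>1 -> COPY to pp4. 5 ppages; refcounts: pp0:2 pp1:1 pp2:3 pp3:2 pp4:1
Op 5: write(P0, v0, 147). refcount(pp0)=2>1 -> COPY to pp5. 6 ppages; refcounts: pp0:1 pp1:1 pp2:3 pp3:2 pp4:1 pp5:1
Op 6: write(P0, v2, 114). refcount(pp2)=3>1 -> COPY to pp6. 7 ppages; refcounts: pp0:1 pp1:1 pp2:2 pp3:2 pp4:1 pp5:1 pp6:1
Op 7: read(P1, v1) -> 161. No state change.
Op 8: write(P0, v0, 155). refcount(pp5)=1 -> write in place. 7 ppages; refcounts: pp0:1 pp1:1 pp2:2 pp3:2 pp4:1 pp5:1 pp6:1
Op 9: fork(P0) -> P3. 7 ppages; refcounts: pp0:1 pp1:2 pp2:2 pp3:2 pp4:1 pp5:2 pp6:2
Op 10: write(P2, v2, 140). refcount(pp2)=2>1 -> COPY to pp7. 8 ppages; refcounts: pp0:1 pp1:2 pp2:1 pp3:2 pp4:1 pp5:2 pp6:2 pp7:1

yes yes yes yes no yes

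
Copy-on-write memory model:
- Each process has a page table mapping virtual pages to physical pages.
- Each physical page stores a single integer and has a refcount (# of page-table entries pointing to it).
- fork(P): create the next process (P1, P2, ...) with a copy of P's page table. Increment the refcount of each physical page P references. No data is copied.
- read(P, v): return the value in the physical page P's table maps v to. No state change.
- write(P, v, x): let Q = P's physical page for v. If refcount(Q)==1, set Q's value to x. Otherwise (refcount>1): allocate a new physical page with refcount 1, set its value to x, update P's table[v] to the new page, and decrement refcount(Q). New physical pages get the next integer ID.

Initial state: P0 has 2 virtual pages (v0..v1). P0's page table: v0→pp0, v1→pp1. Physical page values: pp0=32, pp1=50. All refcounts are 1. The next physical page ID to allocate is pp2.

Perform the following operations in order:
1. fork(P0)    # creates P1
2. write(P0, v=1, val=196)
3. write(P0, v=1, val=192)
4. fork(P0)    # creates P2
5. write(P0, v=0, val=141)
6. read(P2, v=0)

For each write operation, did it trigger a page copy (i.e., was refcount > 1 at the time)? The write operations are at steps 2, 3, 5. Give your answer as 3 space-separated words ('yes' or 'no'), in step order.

Op 1: fork(P0) -> P1. 2 ppages; refcounts: pp0:2 pp1:2
Op 2: write(P0, v1, 196). refcount(pp1)=2>1 -> COPY to pp2. 3 ppages; refcounts: pp0:2 pp1:1 pp2:1
Op 3: write(P0, v1, 192). refcount(pp2)=1 -> write in place. 3 ppages; refcounts: pp0:2 pp1:1 pp2:1
Op 4: fork(P0) -> P2. 3 ppages; refcounts: pp0:3 pp1:1 pp2:2
Op 5: write(P0, v0, 141). refcount(pp0)=3>1 -> COPY to pp3. 4 ppages; refcounts: pp0:2 pp1:1 pp2:2 pp3:1
Op 6: read(P2, v0) -> 32. No state change.

yes no yes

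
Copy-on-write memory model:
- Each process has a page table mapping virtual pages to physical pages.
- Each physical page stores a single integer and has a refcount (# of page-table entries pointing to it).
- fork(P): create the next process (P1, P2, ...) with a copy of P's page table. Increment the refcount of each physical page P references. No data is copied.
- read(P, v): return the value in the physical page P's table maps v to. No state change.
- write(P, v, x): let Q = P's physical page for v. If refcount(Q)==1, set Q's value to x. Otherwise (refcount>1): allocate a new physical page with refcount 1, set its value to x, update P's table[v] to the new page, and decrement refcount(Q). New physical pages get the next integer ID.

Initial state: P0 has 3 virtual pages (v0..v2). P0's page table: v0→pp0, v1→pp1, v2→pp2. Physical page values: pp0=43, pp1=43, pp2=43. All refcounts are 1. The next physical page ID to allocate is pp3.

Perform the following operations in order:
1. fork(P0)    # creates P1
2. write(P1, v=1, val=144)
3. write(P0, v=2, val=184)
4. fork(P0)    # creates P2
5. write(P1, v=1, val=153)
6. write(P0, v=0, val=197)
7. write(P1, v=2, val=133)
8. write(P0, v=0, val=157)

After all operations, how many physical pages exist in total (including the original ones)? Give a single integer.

Op 1: fork(P0) -> P1. 3 ppages; refcounts: pp0:2 pp1:2 pp2:2
Op 2: write(P1, v1, 144). refcount(pp1)=2>1 -> COPY to pp3. 4 ppages; refcounts: pp0:2 pp1:1 pp2:2 pp3:1
Op 3: write(P0, v2, 184). refcount(pp2)=2>1 -> COPY to pp4. 5 ppages; refcounts: pp0:2 pp1:1 pp2:1 pp3:1 pp4:1
Op 4: fork(P0) -> P2. 5 ppages; refcounts: pp0:3 pp1:2 pp2:1 pp3:1 pp4:2
Op 5: write(P1, v1, 153). refcount(pp3)=1 -> write in place. 5 ppages; refcounts: pp0:3 pp1:2 pp2:1 pp3:1 pp4:2
Op 6: write(P0, v0, 197). refcount(pp0)=3>1 -> COPY to pp5. 6 ppages; refcounts: pp0:2 pp1:2 pp2:1 pp3:1 pp4:2 pp5:1
Op 7: write(P1, v2, 133). refcount(pp2)=1 -> write in place. 6 ppages; refcounts: pp0:2 pp1:2 pp2:1 pp3:1 pp4:2 pp5:1
Op 8: write(P0, v0, 157). refcount(pp5)=1 -> write in place. 6 ppages; refcounts: pp0:2 pp1:2 pp2:1 pp3:1 pp4:2 pp5:1

Answer: 6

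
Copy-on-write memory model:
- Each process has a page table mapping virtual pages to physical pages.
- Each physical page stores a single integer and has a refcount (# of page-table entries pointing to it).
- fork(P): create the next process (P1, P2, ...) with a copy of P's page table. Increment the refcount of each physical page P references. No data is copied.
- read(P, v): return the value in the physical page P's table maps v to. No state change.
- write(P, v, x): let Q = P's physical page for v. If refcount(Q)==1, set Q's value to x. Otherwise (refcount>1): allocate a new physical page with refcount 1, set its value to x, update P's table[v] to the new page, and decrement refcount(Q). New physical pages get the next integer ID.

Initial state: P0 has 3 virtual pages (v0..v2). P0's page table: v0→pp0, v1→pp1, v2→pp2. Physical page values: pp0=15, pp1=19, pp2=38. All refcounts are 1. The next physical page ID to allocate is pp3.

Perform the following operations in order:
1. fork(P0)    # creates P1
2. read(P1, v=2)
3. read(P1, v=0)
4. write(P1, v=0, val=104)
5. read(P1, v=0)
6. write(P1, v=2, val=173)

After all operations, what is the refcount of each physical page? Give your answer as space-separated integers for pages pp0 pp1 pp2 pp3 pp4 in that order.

Op 1: fork(P0) -> P1. 3 ppages; refcounts: pp0:2 pp1:2 pp2:2
Op 2: read(P1, v2) -> 38. No state change.
Op 3: read(P1, v0) -> 15. No state change.
Op 4: write(P1, v0, 104). refcount(pp0)=2>1 -> COPY to pp3. 4 ppages; refcounts: pp0:1 pp1:2 pp2:2 pp3:1
Op 5: read(P1, v0) -> 104. No state change.
Op 6: write(P1, v2, 173). refcount(pp2)=2>1 -> COPY to pp4. 5 ppages; refcounts: pp0:1 pp1:2 pp2:1 pp3:1 pp4:1

Answer: 1 2 1 1 1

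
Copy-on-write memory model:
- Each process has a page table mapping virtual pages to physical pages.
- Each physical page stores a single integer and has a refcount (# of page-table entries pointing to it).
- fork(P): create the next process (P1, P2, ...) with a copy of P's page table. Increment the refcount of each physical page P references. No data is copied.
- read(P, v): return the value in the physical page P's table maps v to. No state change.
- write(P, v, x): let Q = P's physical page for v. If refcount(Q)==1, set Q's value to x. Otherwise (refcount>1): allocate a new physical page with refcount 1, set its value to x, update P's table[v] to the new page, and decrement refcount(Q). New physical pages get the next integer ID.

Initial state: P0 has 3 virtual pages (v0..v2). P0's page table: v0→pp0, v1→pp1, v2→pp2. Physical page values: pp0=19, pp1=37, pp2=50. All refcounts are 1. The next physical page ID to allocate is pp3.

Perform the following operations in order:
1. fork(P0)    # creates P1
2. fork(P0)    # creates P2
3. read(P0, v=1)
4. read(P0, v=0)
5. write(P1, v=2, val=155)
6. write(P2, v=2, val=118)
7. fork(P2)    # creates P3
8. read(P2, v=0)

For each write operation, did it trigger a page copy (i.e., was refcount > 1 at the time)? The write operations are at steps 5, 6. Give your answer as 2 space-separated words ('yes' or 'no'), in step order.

Op 1: fork(P0) -> P1. 3 ppages; refcounts: pp0:2 pp1:2 pp2:2
Op 2: fork(P0) -> P2. 3 ppages; refcounts: pp0:3 pp1:3 pp2:3
Op 3: read(P0, v1) -> 37. No state change.
Op 4: read(P0, v0) -> 19. No state change.
Op 5: write(P1, v2, 155). refcount(pp2)=3>1 -> COPY to pp3. 4 ppages; refcounts: pp0:3 pp1:3 pp2:2 pp3:1
Op 6: write(P2, v2, 118). refcount(pp2)=2>1 -> COPY to pp4. 5 ppages; refcounts: pp0:3 pp1:3 pp2:1 pp3:1 pp4:1
Op 7: fork(P2) -> P3. 5 ppages; refcounts: pp0:4 pp1:4 pp2:1 pp3:1 pp4:2
Op 8: read(P2, v0) -> 19. No state change.

yes yes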